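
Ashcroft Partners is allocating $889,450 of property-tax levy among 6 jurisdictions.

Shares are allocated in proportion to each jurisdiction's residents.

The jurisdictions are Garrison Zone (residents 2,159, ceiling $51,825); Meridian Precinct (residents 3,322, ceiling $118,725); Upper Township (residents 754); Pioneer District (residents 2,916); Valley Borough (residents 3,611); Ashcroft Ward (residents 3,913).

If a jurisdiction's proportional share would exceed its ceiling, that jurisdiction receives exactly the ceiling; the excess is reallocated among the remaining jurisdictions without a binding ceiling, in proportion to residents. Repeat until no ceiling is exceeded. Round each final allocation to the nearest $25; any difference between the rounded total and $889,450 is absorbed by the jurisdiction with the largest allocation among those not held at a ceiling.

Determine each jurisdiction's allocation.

Garrison Zone: $51,825 · Meridian Precinct: $118,725 · Upper Township: $48,425 · Pioneer District: $187,275 · Valley Borough: $231,900 · Ashcroft Ward: $251,300

Sum of residents: 16,675.
Pro-rata shares before constraints: Garrison Zone 115,161.77; Meridian Precinct 177,196.58; Upper Township 40,218.61; Pioneer District 155,540.40; Valley Borough 192,611.93; Ashcroft Ward 208,720.71.
Held at cap: Garrison Zone ($51,825), Meridian Precinct ($118,725); balance $718,900 reallocated over remaining residents 11,194.
Remaining shares: Upper Township 48,423.32 → $48,425; Pioneer District 187,271.07 → $187,275; Valley Borough 231,905.30 → $231,900; Ashcroft Ward 251,300.31 → $251,300.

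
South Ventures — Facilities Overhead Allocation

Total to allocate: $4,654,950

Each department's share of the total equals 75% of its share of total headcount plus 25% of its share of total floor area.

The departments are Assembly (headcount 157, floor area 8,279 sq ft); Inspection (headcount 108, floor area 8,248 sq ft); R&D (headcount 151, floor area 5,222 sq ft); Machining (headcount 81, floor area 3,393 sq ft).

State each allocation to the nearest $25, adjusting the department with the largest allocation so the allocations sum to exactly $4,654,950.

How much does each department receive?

Assembly: $1,486,050 · Inspection: $1,140,425 · R&D: $1,302,425 · Machining: $726,050

Totals — headcount 497, floor area 25,142.
Blended shares (75% headcount + 25% floor area): Assembly 0.3192; Inspection 0.2450; R&D 0.2798; Machining 0.1560.
Pro-rata amounts: Assembly 1,486,064.57; Inspection 1,140,425.64; R&D 1,302,419.02; Machining 726,040.77.
After rounding ($25): Assembly $1,486,075; Inspection $1,140,425; R&D $1,302,425; Machining $726,050. Sum = $4,654,975.
Difference $4,654,950 − $4,654,975 = −$25 applied to largest allocation (Assembly): Assembly becomes $1,486,050.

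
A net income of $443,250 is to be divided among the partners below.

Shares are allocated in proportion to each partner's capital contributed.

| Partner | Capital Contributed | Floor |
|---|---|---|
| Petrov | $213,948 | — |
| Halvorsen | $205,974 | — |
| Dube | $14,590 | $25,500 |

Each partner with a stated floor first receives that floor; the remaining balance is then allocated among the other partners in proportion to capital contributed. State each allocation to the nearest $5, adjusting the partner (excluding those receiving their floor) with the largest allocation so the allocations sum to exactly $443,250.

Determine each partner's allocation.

Fund the minimums — Dube $25,500. Residual $417,750.
Residual split over remaining capital contributed 419,922: Petrov 212,841.38 → $212,840; Halvorsen 204,908.62 → $204,910.

Petrov: $212,840; Halvorsen: $204,910; Dube: $25,500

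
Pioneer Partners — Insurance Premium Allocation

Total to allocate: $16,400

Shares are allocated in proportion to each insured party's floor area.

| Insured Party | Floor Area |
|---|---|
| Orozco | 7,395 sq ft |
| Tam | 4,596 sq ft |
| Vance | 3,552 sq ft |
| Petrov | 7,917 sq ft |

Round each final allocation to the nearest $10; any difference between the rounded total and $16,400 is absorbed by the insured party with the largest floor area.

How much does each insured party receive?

Orozco: $5,170 · Tam: $3,210 · Vance: $2,480 · Petrov: $5,540

Sum of floor area: 23,460.
Raw shares: Orozco 7,395/23,460 × $16,400 = 5,169.57; Tam 4,596/23,460 × $16,400 = 3,212.89; Vance 3,552/23,460 × $16,400 = 2,483.07; Petrov 7,917/23,460 × $16,400 = 5,534.48.
After rounding ($10): Orozco $5,170; Tam $3,210; Vance $2,480; Petrov $5,530. Sum = $16,390.
Difference $16,400 − $16,390 = +$10 applied to largest floor area (Petrov): Petrov becomes $5,540.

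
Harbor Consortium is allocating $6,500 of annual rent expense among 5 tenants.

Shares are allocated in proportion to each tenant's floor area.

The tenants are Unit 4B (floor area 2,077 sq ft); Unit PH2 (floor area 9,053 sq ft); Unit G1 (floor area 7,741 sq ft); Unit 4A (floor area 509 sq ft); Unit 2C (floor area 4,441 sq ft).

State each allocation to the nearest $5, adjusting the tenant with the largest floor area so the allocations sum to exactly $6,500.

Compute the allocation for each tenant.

Total floor area = 23,821.
Raw shares: Unit 4B 2,077/23,821 × $6,500 = 566.75; Unit PH2 9,053/23,821 × $6,500 = 2,470.28; Unit G1 7,741/23,821 × $6,500 = 2,112.27; Unit 4A 509/23,821 × $6,500 = 138.89; Unit 2C 4,441/23,821 × $6,500 = 1,211.81.
After rounding ($5): Unit 4B $565; Unit PH2 $2,470; Unit G1 $2,110; Unit 4A $140; Unit 2C $1,210. Sum = $6,495.
Difference $6,500 − $6,495 = +$5 applied to largest floor area (Unit PH2): Unit PH2 becomes $2,475.

Unit 4B: $565 | Unit PH2: $2,475 | Unit G1: $2,110 | Unit 4A: $140 | Unit 2C: $1,210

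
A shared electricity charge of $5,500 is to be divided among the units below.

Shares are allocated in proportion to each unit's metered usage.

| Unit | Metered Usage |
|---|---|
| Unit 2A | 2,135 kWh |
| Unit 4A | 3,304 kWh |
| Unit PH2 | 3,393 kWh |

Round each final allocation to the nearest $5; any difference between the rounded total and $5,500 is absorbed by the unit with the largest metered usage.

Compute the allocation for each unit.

Unit 2A: $1,330; Unit 4A: $2,060; Unit PH2: $2,110

Sum of metered usage: 2,135 + 3,304 + 3,393 = 8,832.
Raw shares: Unit 2A 1,329.54; Unit 4A 2,057.52; Unit PH2 2,112.94.
Rounded to nearest $5: Unit 2A $1,330; Unit 4A $2,060; Unit PH2 $2,115. Sum = $5,505.
Difference $5,500 − $5,505 = −$5 applied to largest metered usage (Unit PH2): Unit PH2 becomes $2,110.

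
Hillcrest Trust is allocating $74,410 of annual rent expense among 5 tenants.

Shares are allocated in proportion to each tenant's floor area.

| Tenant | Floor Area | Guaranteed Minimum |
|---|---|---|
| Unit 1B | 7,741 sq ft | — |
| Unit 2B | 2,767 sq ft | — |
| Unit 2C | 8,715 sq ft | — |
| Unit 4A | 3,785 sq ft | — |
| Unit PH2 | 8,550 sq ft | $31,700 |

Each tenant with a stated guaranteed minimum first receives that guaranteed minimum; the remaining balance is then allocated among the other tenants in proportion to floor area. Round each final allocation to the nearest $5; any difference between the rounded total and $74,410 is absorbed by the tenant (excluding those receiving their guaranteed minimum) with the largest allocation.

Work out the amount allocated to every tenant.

Unit 1B: $14,370 · Unit 2B: $5,135 · Unit 2C: $16,180 · Unit 4A: $7,025 · Unit PH2: $31,700

Guaranteed amounts: Unit PH2 $31,700. Balance $42,710.
Balance split over remaining floor area 23,008: Unit 1B 14,369.70 → $14,370; Unit 2B 5,136.41 → $5,135; Unit 2C 16,177.75 → $16,180; Unit 4A 7,026.14 → $7,025.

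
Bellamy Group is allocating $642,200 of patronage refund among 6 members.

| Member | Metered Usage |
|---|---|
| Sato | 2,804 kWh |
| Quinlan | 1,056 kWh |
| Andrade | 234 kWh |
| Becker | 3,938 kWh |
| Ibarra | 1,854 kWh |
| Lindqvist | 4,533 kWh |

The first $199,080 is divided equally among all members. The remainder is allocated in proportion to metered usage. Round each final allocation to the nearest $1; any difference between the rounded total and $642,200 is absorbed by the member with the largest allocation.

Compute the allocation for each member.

Sato: $119,352 · Quinlan: $65,633 · Andrade: $40,371 · Becker: $154,201 · Ibarra: $90,157 · Lindqvist: $172,486

First tranche $199,080 split equally: $33,180 each.
Remainder $443,120 by metered usage (total 14,419): Sato 86,171.61 → $86,172; Quinlan 32,452.65 → $32,453; Andrade 7,191.21 → $7,191; Becker 121,021.33 → $121,021; Ibarra 56,976.52 → $56,977; Lindqvist 139,306.68 → $139,307.
Rounding difference −$1 on remainder applied to Lindqvist.
Totals: Sato $33,180 + $86,172 = $119,352; Quinlan $33,180 + $32,453 = $65,633; Andrade $33,180 + $7,191 = $40,371; Becker $33,180 + $121,021 = $154,201; Ibarra $33,180 + $56,977 = $90,157; Lindqvist $33,180 + $139,306 = $172,486.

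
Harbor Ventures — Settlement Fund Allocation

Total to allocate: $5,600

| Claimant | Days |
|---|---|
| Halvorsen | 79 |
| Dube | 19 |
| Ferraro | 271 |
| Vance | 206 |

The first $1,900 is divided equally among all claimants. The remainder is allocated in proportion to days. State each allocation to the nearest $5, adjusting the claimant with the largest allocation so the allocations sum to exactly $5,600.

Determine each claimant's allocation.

$1,900 shared equally gives $475 per claimant.
Remainder $3,700 by days (total 575): Halvorsen 508.35 → $510; Dube 122.26 → $120; Ferraro 1,743.83 → $1,745; Vance 1,325.57 → $1,325.
Totals: Halvorsen $475 + $510 = $985; Dube $475 + $120 = $595; Ferraro $475 + $1,745 = $2,220; Vance $475 + $1,325 = $1,800.

Halvorsen: $985 · Dube: $595 · Ferraro: $2,220 · Vance: $1,800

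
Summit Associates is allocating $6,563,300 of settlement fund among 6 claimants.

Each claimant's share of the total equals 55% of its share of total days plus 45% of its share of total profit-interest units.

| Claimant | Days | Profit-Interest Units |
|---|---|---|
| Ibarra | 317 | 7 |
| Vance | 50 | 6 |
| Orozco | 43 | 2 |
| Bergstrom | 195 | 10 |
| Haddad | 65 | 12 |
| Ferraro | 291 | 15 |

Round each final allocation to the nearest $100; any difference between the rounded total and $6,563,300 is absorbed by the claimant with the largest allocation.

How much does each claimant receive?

Ibarra: $1,588,300 | Vance: $528,600 | Orozco: $275,100 | Bergstrom: $1,300,500 | Haddad: $925,700 | Ferraro: $1,945,100

Days total 961; profit-interest units total 52.
Combined weights (55% days + 45% profit-interest units): Ibarra 0.2420; Vance 0.0805; Orozco 0.0419; Bergstrom 0.1981; Haddad 0.1410; Ferraro 0.2964.
Pro-rata amounts: Ibarra 1,588,335.15; Vance 528,602.29; Orozco 275,116.96; Bergstrom 1,300,458.56; Haddad 925,733.69; Ferraro 1,945,053.37.
Rounded to nearest $100: Ibarra $1,588,300; Vance $528,600; Orozco $275,100; Bergstrom $1,300,500; Haddad $925,700; Ferraro $1,945,100. Sum = $6,563,300.
Sum already equals the total — no adjustment.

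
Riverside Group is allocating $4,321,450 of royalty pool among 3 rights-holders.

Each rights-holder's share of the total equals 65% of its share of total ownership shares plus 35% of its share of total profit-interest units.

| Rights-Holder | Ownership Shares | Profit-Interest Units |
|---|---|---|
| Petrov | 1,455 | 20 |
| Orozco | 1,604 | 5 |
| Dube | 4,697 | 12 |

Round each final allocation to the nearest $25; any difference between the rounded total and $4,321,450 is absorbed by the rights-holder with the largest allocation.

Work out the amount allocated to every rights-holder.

Totals — ownership shares 7,756, profit-interest units 37.
Combined weights (65% ownership shares + 35% profit-interest units): Petrov 0.3111; Orozco 0.1817; Dube 0.5072.
Proportional shares: Petrov 1,344,519.96; Orozco 785,303.65; Dube 2,191,626.38.
Rounded to nearest $25: Petrov $1,344,525; Orozco $785,300; Dube $2,191,625. Sum = $4,321,450.
Sum already equals the total — no adjustment.

Petrov: $1,344,525 | Orozco: $785,300 | Dube: $2,191,625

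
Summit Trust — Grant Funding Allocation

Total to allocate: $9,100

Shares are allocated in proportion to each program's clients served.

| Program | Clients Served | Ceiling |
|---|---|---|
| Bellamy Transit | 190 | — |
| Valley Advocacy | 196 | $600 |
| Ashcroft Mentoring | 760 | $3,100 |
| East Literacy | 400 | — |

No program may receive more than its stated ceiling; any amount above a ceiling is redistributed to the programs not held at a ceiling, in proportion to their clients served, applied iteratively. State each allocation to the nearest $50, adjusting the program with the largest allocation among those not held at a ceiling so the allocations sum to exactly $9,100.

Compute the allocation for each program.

Combined clients served = 1,546.
Unconstrained shares: Bellamy Transit 1,118.37; Valley Advocacy 1,153.69; Ashcroft Mentoring 4,473.48; East Literacy 2,354.46.
Capped: Valley Advocacy ($600), Ashcroft Mentoring ($3,100); remaining pool $5,400 reallocated over remaining clients served 590.
Shares after redistribution: Bellamy Transit 1,738.98 → $1,750; East Literacy 3,661.02 → $3,650.

Bellamy Transit: $1,750 · Valley Advocacy: $600 · Ashcroft Mentoring: $3,100 · East Literacy: $3,650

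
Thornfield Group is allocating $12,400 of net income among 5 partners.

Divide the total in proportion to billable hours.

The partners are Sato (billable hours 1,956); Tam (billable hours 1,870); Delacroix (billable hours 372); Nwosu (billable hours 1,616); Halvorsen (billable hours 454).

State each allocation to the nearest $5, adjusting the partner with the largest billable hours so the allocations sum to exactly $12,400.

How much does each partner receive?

Sato: $3,870; Tam: $3,700; Delacroix: $735; Nwosu: $3,195; Halvorsen: $900

Billable hours total: 1,956 + 1,870 + 372 + 1,616 + 454 = 6,268.
Proportional shares: Sato 3,869.56; Tam 3,699.43; Delacroix 735.93; Nwosu 3,196.94; Halvorsen 898.15.
After rounding ($5): Sato $3,870; Tam $3,700; Delacroix $735; Nwosu $3,195; Halvorsen $900. Sum = $12,400.
No rounding difference to absorb.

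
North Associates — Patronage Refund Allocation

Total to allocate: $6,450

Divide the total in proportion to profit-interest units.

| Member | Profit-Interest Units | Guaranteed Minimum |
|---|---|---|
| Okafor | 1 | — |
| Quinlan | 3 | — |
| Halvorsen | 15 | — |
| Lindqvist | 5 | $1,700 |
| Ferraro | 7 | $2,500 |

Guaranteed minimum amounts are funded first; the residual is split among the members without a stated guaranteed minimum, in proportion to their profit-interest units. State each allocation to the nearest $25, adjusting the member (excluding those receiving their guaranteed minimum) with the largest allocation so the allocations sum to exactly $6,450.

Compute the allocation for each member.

Okafor: $125; Quinlan: $350; Halvorsen: $1,775; Lindqvist: $1,700; Ferraro: $2,500

Minimums first: Lindqvist $1,700; Ferraro $2,500. Remaining pool $2,250.
Remaining pool split over remaining profit-interest units 19: Okafor 118.42 → $125; Quinlan 355.26 → $350; Halvorsen 1,776.32 → $1,775.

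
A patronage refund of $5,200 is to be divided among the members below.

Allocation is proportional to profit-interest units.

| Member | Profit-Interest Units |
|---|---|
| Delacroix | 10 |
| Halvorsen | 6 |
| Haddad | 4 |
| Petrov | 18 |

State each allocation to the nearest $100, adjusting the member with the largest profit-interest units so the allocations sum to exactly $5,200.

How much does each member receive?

Total profit-interest units = 10 + 6 + 4 + 18 = 38.
Raw shares: Delacroix 1,368.42; Halvorsen 821.05; Haddad 547.37; Petrov 2,463.16.
Rounded to nearest $100: Delacroix $1,400; Halvorsen $800; Haddad $500; Petrov $2,500. Sum = $5,200.
No rounding difference to absorb.

Delacroix: $1,400 · Halvorsen: $800 · Haddad: $500 · Petrov: $2,500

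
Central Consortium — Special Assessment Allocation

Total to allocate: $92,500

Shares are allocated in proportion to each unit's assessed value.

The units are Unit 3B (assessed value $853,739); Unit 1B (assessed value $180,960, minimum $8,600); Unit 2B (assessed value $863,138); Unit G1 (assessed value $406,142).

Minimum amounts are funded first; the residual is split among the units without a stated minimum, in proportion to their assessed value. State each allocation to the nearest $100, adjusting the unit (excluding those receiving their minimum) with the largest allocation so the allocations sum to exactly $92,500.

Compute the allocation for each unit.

Minimums first: Unit 1B $8,600. Remaining pool $83,900.
Remaining pool split over remaining assessed value 2,123,019: Unit 3B 33,739.08 → $33,700; Unit 2B 34,110.52 → $34,100; Unit G1 16,050.40 → $16,100.

Unit 3B: $33,700 | Unit 1B: $8,600 | Unit 2B: $34,100 | Unit G1: $16,100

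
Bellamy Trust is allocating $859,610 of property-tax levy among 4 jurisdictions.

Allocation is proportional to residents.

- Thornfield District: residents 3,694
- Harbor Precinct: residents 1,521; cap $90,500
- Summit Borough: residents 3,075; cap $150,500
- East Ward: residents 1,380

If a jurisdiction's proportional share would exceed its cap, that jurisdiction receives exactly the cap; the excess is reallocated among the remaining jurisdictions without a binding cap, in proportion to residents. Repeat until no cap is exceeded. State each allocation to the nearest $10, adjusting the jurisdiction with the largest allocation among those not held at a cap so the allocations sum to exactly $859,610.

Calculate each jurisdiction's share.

Sum of residents: 9,670.
Proportional shares (ignoring caps): Thornfield District 328,376.35; Harbor Precinct 135,208.56; Summit Borough 273,350.65; East Ward 122,674.44.
Cap binds for Harbor Precinct ($90,500), Summit Borough ($150,500); residual $618,610 reallocated over remaining residents 5,074.
Shares after redistribution: Thornfield District 450,363.69 → $450,360; East Ward 168,246.31 → $168,250.

Thornfield District: $450,360 · Harbor Precinct: $90,500 · Summit Borough: $150,500 · East Ward: $168,250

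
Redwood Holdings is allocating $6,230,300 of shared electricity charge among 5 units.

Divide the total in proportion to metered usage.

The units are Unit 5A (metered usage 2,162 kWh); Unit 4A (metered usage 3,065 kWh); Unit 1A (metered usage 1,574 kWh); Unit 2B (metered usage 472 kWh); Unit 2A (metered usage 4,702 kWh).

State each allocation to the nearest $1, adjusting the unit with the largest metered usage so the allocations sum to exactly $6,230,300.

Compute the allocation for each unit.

Metered usage total: 11,975.
Pro-rata amounts: Unit 5A 2,162/11,975 × $6,230,300 = 1,124,835.79; Unit 4A 3,065/11,975 × $6,230,300 = 1,594,644.63; Unit 1A 1,574/11,975 × $6,230,300 = 818,913.75; Unit 2B 472/11,975 × $6,230,300 = 245,570.07; Unit 2A 4,702/11,975 × $6,230,300 = 2,446,335.75.
After rounding ($1): Unit 5A $1,124,836; Unit 4A $1,594,645; Unit 1A $818,914; Unit 2B $245,570; Unit 2A $2,446,336. Sum = $6,230,301.
Difference $6,230,300 − $6,230,301 = −$1 applied to largest metered usage (Unit 2A): Unit 2A becomes $2,446,335.

Unit 5A: $1,124,836; Unit 4A: $1,594,645; Unit 1A: $818,914; Unit 2B: $245,570; Unit 2A: $2,446,335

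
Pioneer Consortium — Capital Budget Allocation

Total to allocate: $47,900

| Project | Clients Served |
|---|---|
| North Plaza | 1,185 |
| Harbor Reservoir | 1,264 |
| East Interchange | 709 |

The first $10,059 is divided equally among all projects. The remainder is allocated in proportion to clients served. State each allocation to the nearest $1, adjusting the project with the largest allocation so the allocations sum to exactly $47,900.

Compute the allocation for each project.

North Plaza: $17,552 · Harbor Reservoir: $18,499 · East Interchange: $11,849

$10,059 shared equally gives $3,353 per project.
Remainder $37,841 by clients served (total 3,158): North Plaza 14,199.36 → $14,199; Harbor Reservoir 15,145.99 → $15,146; East Interchange 8,495.65 → $8,496.
Totals: North Plaza $3,353 + $14,199 = $17,552; Harbor Reservoir $3,353 + $15,146 = $18,499; East Interchange $3,353 + $8,496 = $11,849.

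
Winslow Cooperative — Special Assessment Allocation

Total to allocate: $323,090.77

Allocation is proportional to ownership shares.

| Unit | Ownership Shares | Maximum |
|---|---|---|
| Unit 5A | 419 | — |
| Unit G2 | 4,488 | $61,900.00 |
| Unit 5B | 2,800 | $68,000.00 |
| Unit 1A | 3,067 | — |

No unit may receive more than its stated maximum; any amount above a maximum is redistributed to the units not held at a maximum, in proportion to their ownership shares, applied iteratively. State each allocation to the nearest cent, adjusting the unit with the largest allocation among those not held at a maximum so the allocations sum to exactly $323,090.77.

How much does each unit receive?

Unit 5A: $23,220.58 · Unit G2: $61,900.00 · Unit 5B: $68,000.00 · Unit 1A: $169,970.19

Combined ownership shares = 10,774.
Pro-rata shares before constraints: Unit 5A 12,564.9743; Unit G2 134,586.1682; Unit 5B 83,966.4151; Unit 1A 91,973.2125.
Cap binds for Unit G2 ($61,900.00), Unit 5B ($68,000.00); balance $193,190.77 reallocated over remaining ownership shares 3,486.
Remaining shares: Unit 5A 23,220.5773 → $23,220.58; Unit 1A 169,970.1927 → $169,970.19.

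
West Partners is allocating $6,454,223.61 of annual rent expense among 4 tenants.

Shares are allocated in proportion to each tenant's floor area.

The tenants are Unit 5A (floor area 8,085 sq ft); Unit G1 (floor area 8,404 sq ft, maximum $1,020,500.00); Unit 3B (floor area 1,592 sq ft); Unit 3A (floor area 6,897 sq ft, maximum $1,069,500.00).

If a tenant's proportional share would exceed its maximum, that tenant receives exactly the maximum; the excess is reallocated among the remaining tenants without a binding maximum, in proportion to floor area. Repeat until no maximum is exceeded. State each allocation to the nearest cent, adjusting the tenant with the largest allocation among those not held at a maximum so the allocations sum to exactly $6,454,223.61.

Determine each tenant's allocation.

Unit 5A: $3,646,248.62; Unit G1: $1,020,500.00; Unit 3B: $717,974.99; Unit 3A: $1,069,500.00

Combined floor area = 24,978.
Pro-rata shares before constraints: Unit 5A 2,089,134.3537; Unit G1 2,171,562.7840; Unit 3B 411,366.9624; Unit 3A 1,782,159.5099.
Capped: Unit G1 ($1,020,500.00), Unit 3A ($1,069,500.00); remaining pool $4,364,223.61 reallocated over remaining floor area 9,677.
Remaining shares: Unit 5A 3,646,248.6191 → $3,646,248.62; Unit 3B 717,974.9909 → $717,974.99.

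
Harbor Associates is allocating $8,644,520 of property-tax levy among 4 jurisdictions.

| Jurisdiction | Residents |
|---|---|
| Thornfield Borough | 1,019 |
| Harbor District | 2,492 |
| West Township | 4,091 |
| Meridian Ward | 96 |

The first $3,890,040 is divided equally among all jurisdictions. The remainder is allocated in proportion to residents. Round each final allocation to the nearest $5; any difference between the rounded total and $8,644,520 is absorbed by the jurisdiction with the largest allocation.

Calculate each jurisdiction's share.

Thornfield Borough: $1,601,870; Harbor District: $2,511,630; West Township: $3,499,220; Meridian Ward: $1,031,800

$3,890,040 shared equally gives $972,510 per jurisdiction.
Remainder $4,754,480 by residents (total 7,698): Thornfield Borough 629,360.24 → $629,360; Harbor District 1,539,122.39 → $1,539,120; West Township 2,526,705.34 → $2,526,705; Meridian Ward 59,292.03 → $59,290.
Rounding difference +$5 on remainder applied to West Township.
Totals: Thornfield Borough $972,510 + $629,360 = $1,601,870; Harbor District $972,510 + $1,539,120 = $2,511,630; West Township $972,510 + $2,526,710 = $3,499,220; Meridian Ward $972,510 + $59,290 = $1,031,800.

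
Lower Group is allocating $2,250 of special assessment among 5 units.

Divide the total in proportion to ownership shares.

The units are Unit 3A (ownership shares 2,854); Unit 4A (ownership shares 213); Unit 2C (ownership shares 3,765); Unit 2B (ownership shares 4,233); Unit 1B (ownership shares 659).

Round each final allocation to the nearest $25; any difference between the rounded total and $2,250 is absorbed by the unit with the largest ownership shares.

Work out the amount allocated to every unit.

Unit 3A: $550 · Unit 4A: $50 · Unit 2C: $725 · Unit 2B: $800 · Unit 1B: $125

Total ownership shares = 2,854 + 213 + 3,765 + 4,233 + 659 = 11,724.
Pro-rata amounts: Unit 3A 547.72; Unit 4A 40.88; Unit 2C 722.56; Unit 2B 812.37; Unit 1B 126.47.
At nearest $25: Unit 3A $550; Unit 4A $50; Unit 2C $725; Unit 2B $800; Unit 1B $125. Sum = $2,250.
Sum already equals the total — no adjustment.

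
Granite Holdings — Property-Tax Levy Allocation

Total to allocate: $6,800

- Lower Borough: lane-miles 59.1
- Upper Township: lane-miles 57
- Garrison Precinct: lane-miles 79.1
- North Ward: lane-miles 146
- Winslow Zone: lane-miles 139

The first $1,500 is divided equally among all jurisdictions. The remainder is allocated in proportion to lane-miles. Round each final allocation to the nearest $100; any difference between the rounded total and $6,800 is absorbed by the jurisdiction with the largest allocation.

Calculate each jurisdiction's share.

Lower Borough: $1,000 | Upper Township: $900 | Garrison Precinct: $1,200 | North Ward: $1,900 | Winslow Zone: $1,800

First tranche $1,500 split equally: $300 each.
Remainder $5,300 by lane-miles (total 480.2): Lower Borough 652.29 → $700; Upper Township 629.11 → $600; Garrison Precinct 873.03 → $900; North Ward 1,611.41 → $1,600; Winslow Zone 1,534.15 → $1,500.
Totals: Lower Borough $300 + $700 = $1,000; Upper Township $300 + $600 = $900; Garrison Precinct $300 + $900 = $1,200; North Ward $300 + $1,600 = $1,900; Winslow Zone $300 + $1,500 = $1,800.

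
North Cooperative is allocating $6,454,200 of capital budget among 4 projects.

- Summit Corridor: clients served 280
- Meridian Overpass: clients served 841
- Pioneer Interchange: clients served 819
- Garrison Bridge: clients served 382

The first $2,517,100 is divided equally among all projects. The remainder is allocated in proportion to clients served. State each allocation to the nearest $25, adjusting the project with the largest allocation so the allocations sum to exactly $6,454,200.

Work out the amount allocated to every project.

Summit Corridor: $1,104,025 · Meridian Overpass: $2,055,250 · Pioneer Interchange: $2,017,950 · Garrison Bridge: $1,276,975

$2,517,100 shared equally gives $629,275 per project.
Remainder $3,937,100 by clients served (total 2,322): Summit Corridor 474,757.97 → $474,750; Meridian Overpass 1,425,969.47 → $1,425,975; Pioneer Interchange 1,388,667.05 → $1,388,675; Garrison Bridge 647,705.51 → $647,700.
Totals: Summit Corridor $629,275 + $474,750 = $1,104,025; Meridian Overpass $629,275 + $1,425,975 = $2,055,250; Pioneer Interchange $629,275 + $1,388,675 = $2,017,950; Garrison Bridge $629,275 + $647,700 = $1,276,975.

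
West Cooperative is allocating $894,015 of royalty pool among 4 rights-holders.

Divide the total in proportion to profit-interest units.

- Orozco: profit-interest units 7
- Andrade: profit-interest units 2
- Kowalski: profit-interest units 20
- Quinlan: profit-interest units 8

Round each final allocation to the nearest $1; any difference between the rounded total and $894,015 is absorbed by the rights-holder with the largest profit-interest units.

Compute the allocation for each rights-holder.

Orozco: $169,138 | Andrade: $48,325 | Kowalski: $483,251 | Quinlan: $193,301

Sum of profit-interest units: 7 + 2 + 20 + 8 = 37.
Pro-rata amounts: Orozco 169,137.97; Andrade 48,325.14; Kowalski 483,251.35; Quinlan 193,300.54.
Rounded to nearest $1: Orozco $169,138; Andrade $48,325; Kowalski $483,251; Quinlan $193,301. Sum = $894,015.
Rounded total matches; no reconciliation needed.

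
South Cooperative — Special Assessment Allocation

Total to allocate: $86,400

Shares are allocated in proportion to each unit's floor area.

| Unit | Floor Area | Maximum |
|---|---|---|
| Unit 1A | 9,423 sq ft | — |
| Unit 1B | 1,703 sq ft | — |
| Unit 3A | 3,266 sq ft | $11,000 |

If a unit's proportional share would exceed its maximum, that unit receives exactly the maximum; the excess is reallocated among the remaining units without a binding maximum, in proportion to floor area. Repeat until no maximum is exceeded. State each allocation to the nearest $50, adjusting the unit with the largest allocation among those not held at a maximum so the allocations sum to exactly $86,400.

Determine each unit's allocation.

Unit 1A: $63,850; Unit 1B: $11,550; Unit 3A: $11,000

Sum of floor area: 14,392.
Pro-rata shares before constraints: Unit 1A 56,569.43; Unit 1B 10,223.68; Unit 3A 19,606.89.
Capped: Unit 3A ($11,000); residual $75,400 reallocated over remaining floor area 11,126.
Shares after redistribution: Unit 1A 63,858.91 → $63,850; Unit 1B 11,541.09 → $11,550.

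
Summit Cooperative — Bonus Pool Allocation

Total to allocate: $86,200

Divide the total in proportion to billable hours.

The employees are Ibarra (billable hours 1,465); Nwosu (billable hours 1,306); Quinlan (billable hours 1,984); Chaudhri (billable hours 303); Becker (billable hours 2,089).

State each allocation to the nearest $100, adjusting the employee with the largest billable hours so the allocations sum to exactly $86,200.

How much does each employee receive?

Total billable hours = 7,147.
Raw shares: Ibarra 1,465/7,147 × $86,200 = 17,669.37; Nwosu 1,306/7,147 × $86,200 = 15,751.67; Quinlan 1,984/7,147 × $86,200 = 23,929.03; Chaudhri 303/7,147 × $86,200 = 3,654.48; Becker 2,089/7,147 × $86,200 = 25,195.44.
Rounded to nearest $100: Ibarra $17,700; Nwosu $15,800; Quinlan $23,900; Chaudhri $3,700; Becker $25,200. Sum = $86,300.
Difference $86,200 − $86,300 = −$100 applied to largest billable hours (Becker): Becker becomes $25,100.

Ibarra: $17,700; Nwosu: $15,800; Quinlan: $23,900; Chaudhri: $3,700; Becker: $25,100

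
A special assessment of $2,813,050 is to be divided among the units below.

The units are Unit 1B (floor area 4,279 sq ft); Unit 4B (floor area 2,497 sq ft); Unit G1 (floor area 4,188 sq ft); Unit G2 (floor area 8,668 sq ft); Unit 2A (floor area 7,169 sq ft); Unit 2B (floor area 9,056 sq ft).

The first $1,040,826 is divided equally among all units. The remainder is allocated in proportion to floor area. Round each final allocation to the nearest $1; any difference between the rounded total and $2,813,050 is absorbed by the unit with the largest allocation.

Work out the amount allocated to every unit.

First tranche $1,040,826 split equally: $173,471 each.
Remainder $1,772,224 by floor area (total 35,857): Unit 1B 211,488.59 → $211,489; Unit 4B 123,413.65 → $123,414; Unit G1 206,990.94 → $206,991; Unit G2 428,413.91 → $428,414; Unit 2A 354,326.18 → $354,326; Unit 2B 447,590.72 → $447,591.
Rounding difference −$1 on remainder applied to Unit 2B.
Totals: Unit 1B $173,471 + $211,489 = $384,960; Unit 4B $173,471 + $123,414 = $296,885; Unit G1 $173,471 + $206,991 = $380,462; Unit G2 $173,471 + $428,414 = $601,885; Unit 2A $173,471 + $354,326 = $527,797; Unit 2B $173,471 + $447,590 = $621,061.

Unit 1B: $384,960; Unit 4B: $296,885; Unit G1: $380,462; Unit G2: $601,885; Unit 2A: $527,797; Unit 2B: $621,061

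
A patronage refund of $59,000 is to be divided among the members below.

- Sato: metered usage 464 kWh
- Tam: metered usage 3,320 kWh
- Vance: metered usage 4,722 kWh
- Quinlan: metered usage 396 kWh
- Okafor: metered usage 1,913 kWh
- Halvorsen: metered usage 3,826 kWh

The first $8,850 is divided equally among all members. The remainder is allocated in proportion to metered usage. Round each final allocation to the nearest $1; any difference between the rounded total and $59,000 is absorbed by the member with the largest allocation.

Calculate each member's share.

$8,850 shared equally gives $1,475 per member.
Remainder $50,150 by metered usage (total 14,641): Sato 1,589.34 → $1,589; Tam 11,372.04 → $11,372; Vance 16,174.33 → $16,174; Quinlan 1,356.42 → $1,356; Okafor 6,552.62 → $6,553; Halvorsen 13,105.25 → $13,105.
Rounding difference +$1 on remainder applied to Vance.
Totals: Sato $1,475 + $1,589 = $3,064; Tam $1,475 + $11,372 = $12,847; Vance $1,475 + $16,175 = $17,650; Quinlan $1,475 + $1,356 = $2,831; Okafor $1,475 + $6,553 = $8,028; Halvorsen $1,475 + $13,105 = $14,580.

Sato: $3,064; Tam: $12,847; Vance: $17,650; Quinlan: $2,831; Okafor: $8,028; Halvorsen: $14,580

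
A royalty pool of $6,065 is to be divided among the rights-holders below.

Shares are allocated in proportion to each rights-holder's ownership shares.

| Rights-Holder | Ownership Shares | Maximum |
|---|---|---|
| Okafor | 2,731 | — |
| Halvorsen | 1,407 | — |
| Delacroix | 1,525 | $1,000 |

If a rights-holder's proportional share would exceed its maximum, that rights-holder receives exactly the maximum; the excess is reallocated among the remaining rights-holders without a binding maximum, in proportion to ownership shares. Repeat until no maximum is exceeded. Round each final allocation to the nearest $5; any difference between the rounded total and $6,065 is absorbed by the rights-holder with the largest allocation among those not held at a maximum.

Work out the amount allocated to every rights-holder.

Okafor: $3,345 · Halvorsen: $1,720 · Delacroix: $1,000

Combined ownership shares = 5,663.
Unconstrained shares: Okafor 2,924.87; Halvorsen 1,506.88; Delacroix 1,633.26.
Cap binds for Delacroix ($1,000); remaining pool $5,065 reallocated over remaining ownership shares 4,138.
Remaining shares: Okafor 3,342.80 → $3,345; Halvorsen 1,722.20 → $1,720.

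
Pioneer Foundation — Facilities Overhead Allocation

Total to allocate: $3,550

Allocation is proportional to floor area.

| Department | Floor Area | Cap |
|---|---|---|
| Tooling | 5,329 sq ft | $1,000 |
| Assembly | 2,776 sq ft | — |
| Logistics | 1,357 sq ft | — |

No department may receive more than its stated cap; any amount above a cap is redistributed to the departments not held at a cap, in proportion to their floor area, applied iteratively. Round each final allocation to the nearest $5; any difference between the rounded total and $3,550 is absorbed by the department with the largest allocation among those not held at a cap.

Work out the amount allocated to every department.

Tooling: $1,000; Assembly: $1,715; Logistics: $835

Floor area total: 9,462.
Pro-rata shares before constraints: Tooling 1,999.36; Assembly 1,041.51; Logistics 509.13.
Cap binds for Tooling ($1,000); remaining pool $2,550 reallocated over remaining floor area 4,133.
Remaining shares: Assembly 1,712.75 → $1,715; Logistics 837.25 → $835.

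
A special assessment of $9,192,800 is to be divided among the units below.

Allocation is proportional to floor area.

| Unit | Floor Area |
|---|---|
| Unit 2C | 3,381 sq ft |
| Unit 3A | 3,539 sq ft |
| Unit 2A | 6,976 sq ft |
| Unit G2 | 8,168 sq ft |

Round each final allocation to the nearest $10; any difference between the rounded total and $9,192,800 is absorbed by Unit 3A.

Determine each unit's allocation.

Floor area total: 22,064.
Proportional shares: Unit 2C 3,381/22,064 × $9,192,800 = 1,408,668.27; Unit 3A 3,539/22,064 × $9,192,800 = 1,474,497.79; Unit 2A 6,976/22,064 × $9,192,800 = 2,906,498.04; Unit G2 8,168/22,064 × $9,192,800 = 3,403,135.90.
Rounded to nearest $10: Unit 2C $1,408,670; Unit 3A $1,474,500; Unit 2A $2,906,500; Unit G2 $3,403,140. Sum = $9,192,810.
Difference $9,192,800 − $9,192,810 = −$10 applied to Unit 3A: Unit 3A becomes $1,474,490.

Unit 2C: $1,408,670; Unit 3A: $1,474,490; Unit 2A: $2,906,500; Unit G2: $3,403,140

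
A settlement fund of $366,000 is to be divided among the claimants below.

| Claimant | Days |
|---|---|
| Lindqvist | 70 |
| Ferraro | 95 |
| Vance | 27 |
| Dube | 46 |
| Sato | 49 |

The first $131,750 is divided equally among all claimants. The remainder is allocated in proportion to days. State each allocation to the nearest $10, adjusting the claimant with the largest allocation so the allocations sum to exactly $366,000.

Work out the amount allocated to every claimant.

Lindqvist: $83,480 | Ferraro: $103,890 | Vance: $48,390 | Dube: $63,900 | Sato: $66,340

First tranche $131,750 split equally: $26,350 each.
Remainder $234,250 by days (total 287): Lindqvist 57,134.15 → $57,130; Ferraro 77,539.20 → $77,540; Vance 22,037.46 → $22,040; Dube 37,545.30 → $37,550; Sato 39,993.90 → $39,990.
Totals: Lindqvist $26,350 + $57,130 = $83,480; Ferraro $26,350 + $77,540 = $103,890; Vance $26,350 + $22,040 = $48,390; Dube $26,350 + $37,550 = $63,900; Sato $26,350 + $39,990 = $66,340.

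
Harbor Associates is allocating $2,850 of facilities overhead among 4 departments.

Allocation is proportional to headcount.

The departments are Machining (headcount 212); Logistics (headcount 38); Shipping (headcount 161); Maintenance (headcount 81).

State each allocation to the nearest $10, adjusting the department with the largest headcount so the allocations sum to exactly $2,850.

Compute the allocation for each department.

Sum of headcount: 212 + 38 + 161 + 81 = 492.
Proportional shares: Machining 1,228.05; Logistics 220.12; Shipping 932.62; Maintenance 469.21.
Rounded to nearest $10: Machining $1,230; Logistics $220; Shipping $930; Maintenance $470. Sum = $2,850.
No rounding difference to absorb.

Machining: $1,230 | Logistics: $220 | Shipping: $930 | Maintenance: $470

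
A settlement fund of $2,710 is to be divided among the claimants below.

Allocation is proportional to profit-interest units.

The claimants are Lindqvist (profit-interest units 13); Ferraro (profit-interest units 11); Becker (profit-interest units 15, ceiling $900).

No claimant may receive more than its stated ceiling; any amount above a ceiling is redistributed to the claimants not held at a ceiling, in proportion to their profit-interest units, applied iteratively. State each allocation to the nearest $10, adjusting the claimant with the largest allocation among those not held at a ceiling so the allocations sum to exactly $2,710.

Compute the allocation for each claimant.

Lindqvist: $980; Ferraro: $830; Becker: $900

Combined profit-interest units = 39.
Unconstrained shares: Lindqvist 903.33; Ferraro 764.36; Becker 1,042.31.
Cap binds for Becker ($900); remaining pool $1,810 reallocated over remaining profit-interest units 24.
Shares after redistribution: Lindqvist 980.42 → $980; Ferraro 829.58 → $830.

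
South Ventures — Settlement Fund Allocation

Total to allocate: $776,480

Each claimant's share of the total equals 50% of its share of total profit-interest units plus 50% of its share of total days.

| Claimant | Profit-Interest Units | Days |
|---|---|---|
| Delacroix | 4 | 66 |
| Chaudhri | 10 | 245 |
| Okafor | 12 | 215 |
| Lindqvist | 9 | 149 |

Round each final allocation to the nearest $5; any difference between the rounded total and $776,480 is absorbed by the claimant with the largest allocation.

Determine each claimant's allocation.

Delacroix: $82,330; Chaudhri: $251,840; Okafor: $256,775; Lindqvist: $185,535

Totals — profit-interest units 35, days 675.
Combined weights (50% profit-interest units + 50% days): Delacroix 0.1060; Chaudhri 0.3243; Okafor 0.3307; Lindqvist 0.2389.
Pro-rata amounts: Delacroix 82,331.53; Chaudhri 251,842.46; Okafor 256,772.49; Lindqvist 185,533.53.
Rounded to nearest $5: Delacroix $82,330; Chaudhri $251,840; Okafor $256,770; Lindqvist $185,535. Sum = $776,475.
Difference $776,480 − $776,475 = +$5 applied to largest allocation (Okafor): Okafor becomes $256,775.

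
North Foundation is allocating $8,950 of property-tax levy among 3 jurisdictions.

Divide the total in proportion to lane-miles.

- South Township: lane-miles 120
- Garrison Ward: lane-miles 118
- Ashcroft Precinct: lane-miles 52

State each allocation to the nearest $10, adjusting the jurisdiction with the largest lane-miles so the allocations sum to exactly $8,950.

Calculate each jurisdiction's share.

South Township: $3,710 | Garrison Ward: $3,640 | Ashcroft Precinct: $1,600

Total lane-miles = 120 + 118 + 52 = 290.
Raw shares: South Township 3,703.45; Garrison Ward 3,641.72; Ashcroft Precinct 1,604.83.
At nearest $10: South Township $3,700; Garrison Ward $3,640; Ashcroft Precinct $1,600. Sum = $8,940.
Difference $8,950 − $8,940 = +$10 applied to largest lane-miles (South Township): South Township becomes $3,710.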